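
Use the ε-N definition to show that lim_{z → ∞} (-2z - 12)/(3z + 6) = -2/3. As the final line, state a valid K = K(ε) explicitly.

K = (8/3)/ε

Suppose ε > 0. We seek K > 0 such that z > K implies |(-2z - 12)/(3z + 6) + 2/3| < ε.
(-2z - 12)/(3z + 6) + 2/3 = (3(-2z - 12) − (-2)(3z + 6)) / (3(3z + 6)) = -24/(3(3z + 6)).
For z > 0 we have 3z + 6 > 3z, so |(-2z - 12)/(3z + 6) + 2/3| = 24/(3(3z + 6)) < 24/(3·3z) = (8/3)/z.
Thus |(-2z - 12)/(3z + 6) + 2/3| < ε whenever z > (8/3)/ε.
Take K = (8/3)/ε. If z > K then |(-2z - 12)/(3z + 6) + 2/3| < (8/3)/z < ε.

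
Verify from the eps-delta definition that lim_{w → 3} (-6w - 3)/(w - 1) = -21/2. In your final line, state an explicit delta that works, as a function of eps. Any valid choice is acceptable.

delta = min(1, (2/9)eps)

Let eps > 0. We want delta > 0 with 0 < |w − 3| < delta ⇒ |(-6w - 3)/(w - 1) + 21/2| < eps.
Combining over a common denominator, (-6w - 3)/(w - 1) + 21/2 = [(-6w - 3)·2 − (-21)·(w - 1)] / [2·(w - 1)] = 9(w − 3) / (2(w - 1)).
So |(-6w - 3)/(w - 1) + 21/2| = 9|w − 3| / (2·|w − 1|).
Require delta ≤ 1, so |w − 1| ≥ |2| − |w − 3| > 2 − 1 = 1.
Hence |(-6w - 3)/(w - 1) + 21/2| < 9|w − 3|/(2·1) = (9/2)|w − 3|, which is < eps once |w − 3| < (2/9)eps.
Take delta = min(1, (2/9)eps). Then 0 < |w − 3| < delta forces both bounds, so |(-6w - 3)/(w - 1) + 21/2| < eps.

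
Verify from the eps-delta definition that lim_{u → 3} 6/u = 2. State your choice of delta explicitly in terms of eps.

delta = min(3/2, (3/4)eps)

Let eps > 0. We seek delta > 0 such that 0 < |u − 3| < delta implies |6/u − 2| < eps.
|6/u − 2| = 6·|3 − u|/(3·|u|) = 6|u − 3|/(3|u|).
Restrict delta ≤ 3/2. Then |u − 3| < 3/2 gives |u| > 3/2, so 3|u| > 9/2.
Then |6/u − 2| < 6|u − 3|/(9/2), which is < eps when |u − 3| < (3/4)eps.
Take delta = min(3/2, (3/4)eps). Then 0 < |u − 3| < delta gives both |u − 3| < 3/2 and |u − 3| < (3/4)eps, so |6/u − 2| < eps.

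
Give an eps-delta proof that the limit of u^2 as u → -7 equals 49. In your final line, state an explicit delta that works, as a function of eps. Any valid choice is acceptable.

delta = min(1, eps/15)

Let eps > 0 be given. We seek delta > 0 with 0 < |u + 7| < delta ⇒ |u^2 − 49| < eps.
Factor: u^2 − 49 = (u + 7)(u - 7), so |u^2 − 49| = |u + 7|·|u - 7|.
Impose delta ≤ 1 so that |u| < 8; then |u - 7| ≤ 15.
Hence |u^2 − 49| ≤ 15|u + 7|, which is < eps once |u + 7| < eps/15.
Take delta = min(1, eps/15). If 0 < |u + 7| < delta then both bounds hold and |u^2 − 49| ≤ 15|u + 7| < 15·(eps/15) = eps.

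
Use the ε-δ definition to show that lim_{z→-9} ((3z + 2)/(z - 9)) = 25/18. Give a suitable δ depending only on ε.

δ = min(9, (162/29)ε)

Suppose ε > 0. We want δ > 0 with 0 < |z + 9| < δ ⇒ |(3z + 2)/(z - 9) − (25/18)| < ε.
Combining over a common denominator, (3z + 2)/(z - 9) − (25/18) = [(3z + 2)·(-18) − (-25)·(z - 9)] / [(-18)·(z - 9)] = -29(z + 9) / ((-18)(z - 9)).
So |(3z + 2)/(z - 9) − (25/18)| = 29|z + 9| / (18·|z − 9|).
Require δ ≤ 9, so |z − 9| ≥ |-18| − |z + 9| > 18 − 9 = 9.
Hence |(3z + 2)/(z - 9) − (25/18)| < 29|z + 9|/(18·9) = (29/162)|z + 9|, which is < ε once |z + 9| < (162/29)ε.
Take δ = min(9, (162/29)ε). Then 0 < |z + 9| < δ forces both bounds, so |(3z + 2)/(z - 9) − (25/18)| < ε.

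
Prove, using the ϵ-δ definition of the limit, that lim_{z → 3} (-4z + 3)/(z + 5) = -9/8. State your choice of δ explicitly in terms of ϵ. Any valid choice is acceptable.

Let ϵ > 0 be given. We want δ > 0 with 0 < |z − 3| < δ ⇒ |(-4z + 3)/(z + 5) + 9/8| < ϵ.
Combining over a common denominator, (-4z + 3)/(z + 5) + 9/8 = [(-4z + 3)·8 − (-9)·(z + 5)] / [8·(z + 5)] = -23(z − 3) / (8(z + 5)).
So |(-4z + 3)/(z + 5) + 9/8| = 23|z − 3| / (8·|z + 5|).
Restrict δ ≤ 4. Then |z − 3| < 4 gives |z + 5| = |(z − 3) + 8| ≥ 8 − 4 = 4.
Hence |(-4z + 3)/(z + 5) + 9/8| < 23|z − 3|/(8·4) = (23/32)|z − 3|, which is < ϵ once |z − 3| < (32/23)ϵ.
Take δ = min(4, (32/23)ϵ). Then 0 < |z − 3| < δ forces both bounds, so |(-4z + 3)/(z + 5) + 9/8| < ϵ.

δ = min(4, (32/23)ϵ)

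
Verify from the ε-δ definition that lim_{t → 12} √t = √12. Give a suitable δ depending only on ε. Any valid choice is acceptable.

δ = min(12, √12·ε)

Fix ε > 0. We want δ > 0 such that 0 < |t − 12| < δ implies |√t − √12| < ε.
Rationalise: √t − √12 = (t − 12)/(√t + √12), so |√t − √12| = |t − 12|/(√t + √12).
Restrict δ ≤ 12 so that |t − 12| < 12 forces t > 0, and then √t + √12 > √12.
Hence |√t − √12| < |t − 12|/√12, which is < ε once |t − 12| < √12·ε.
Take δ = min(12, √12·ε). If 0 < |t − 12| < δ then t > 0 and |√t − √12| < |t − 12|/√12 < ε.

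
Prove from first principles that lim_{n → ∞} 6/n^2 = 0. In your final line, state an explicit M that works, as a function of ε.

M = (6/ε)^{1/2}

Fix ε > 0. For n ≥ 1, |6/n^2 − 0| = 6/n^2.
6/n^2 < ε ⇔ n^2 > 6/ε ⇔ n > (6/ε)^{1/2}.
Take M = (6/ε)^{1/2}. Then n > M implies 6/n^2 < ε.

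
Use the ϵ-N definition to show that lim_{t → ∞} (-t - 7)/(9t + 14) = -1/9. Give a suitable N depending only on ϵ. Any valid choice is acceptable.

Fix ϵ > 0. We seek N > 0 such that t > N implies |(-t - 7)/(9t + 14) + 1/9| < ϵ.
(-t - 7)/(9t + 14) + 1/9 = (9(-t - 7) − (-1)(9t + 14)) / (9(9t + 14)) = -49/(9(9t + 14)).
For t > 0 we have 9t + 14 > 9t, so |(-t - 7)/(9t + 14) + 1/9| = 49/(9(9t + 14)) < 49/(9·9t) = (49/81)/t.
Thus |(-t - 7)/(9t + 14) + 1/9| < ϵ whenever t > (49/81)/ϵ.
Take N = (49/81)/ϵ. If t > N then |(-t - 7)/(9t + 14) + 1/9| < (49/81)/t < ϵ.

N = (49/81)/ϵ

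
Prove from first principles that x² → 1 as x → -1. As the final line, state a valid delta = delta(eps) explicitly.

delta = min(2, eps/4)

Let eps > 0. We seek delta > 0 with 0 < |x + 1| < delta ⇒ |x² − 1| < eps.
Factor: x² − 1 = (x + 1)(x - 1), so |x² − 1| = |x + 1|·|x - 1|.
Restrict delta ≤ 2. Then |x + 1| < 2 gives |x| < 3, so by the triangle inequality |x - 1| ≤ 3 + 1 = 4.
Hence |x² − 1| ≤ 4|x + 1|, which is < eps once |x + 1| < eps/4.
Take delta = min(2, eps/4). If 0 < |x + 1| < delta then both bounds hold and |x² − 1| ≤ 4|x + 1| < 4·(eps/4) = eps.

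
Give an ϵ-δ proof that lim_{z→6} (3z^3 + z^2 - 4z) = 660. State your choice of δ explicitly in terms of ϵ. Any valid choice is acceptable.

δ = min(1, ϵ/390)

Suppose ϵ > 0. We want δ > 0 such that 0 < |z − 6| < δ implies |(3z^3 + z^2 - 4z) − 660| < ϵ.
(3z^3 + z^2 - 4z) − 660 = 3z^3 + z^2 - 4z - 660 = (z − 6)(3z^2 + 19z + 110).
So |(3z^3 + z^2 - 4z) − 660| = |z − 6|·|3z^2 + 19z + 110|.
Require δ ≤ 1. Then |z − 6| < 1 gives |z| < 7, and by the triangle inequality |3z^2 + 19z + 110| ≤ 3·7^2 + 19·7 + 110 = 390.
Hence |(3z^3 + z^2 - 4z) − 660| ≤ 390|z − 6| < ϵ provided |z − 6| < ϵ/390.
Choosing δ = min(1, ϵ/390) ensures both conditions, hence |(3z^3 + z^2 - 4z) − 660| < ϵ.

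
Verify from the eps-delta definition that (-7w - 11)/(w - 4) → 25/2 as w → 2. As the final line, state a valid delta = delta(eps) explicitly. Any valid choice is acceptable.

delta = min(1, (2/39)eps)

Fix eps > 0. We want delta > 0 with 0 < |w − 2| < delta ⇒ |(-7w - 11)/(w - 4) − (25/2)| < eps.
Combining over a common denominator, (-7w - 11)/(w - 4) − (25/2) = [(-7w - 11)·(-2) − (-25)·(w - 4)] / [(-2)·(w - 4)] = 39(w − 2) / ((-2)(w - 4)).
So |(-7w - 11)/(w - 4) − (25/2)| = 39|w − 2| / (2·|w − 4|).
Restrict delta ≤ 1. Then |w − 2| < 1 gives |w − 4| = |(w − 2) + (-2)| ≥ 2 − 1 = 1.
Hence |(-7w - 11)/(w - 4) − (25/2)| < 39|w − 2|/(2·1) = (39/2)|w − 2|, which is < eps once |w − 2| < (2/39)eps.
Take delta = min(1, (2/39)eps). Then 0 < |w − 2| < delta forces both bounds, so |(-7w - 11)/(w - 4) − (25/2)| < eps.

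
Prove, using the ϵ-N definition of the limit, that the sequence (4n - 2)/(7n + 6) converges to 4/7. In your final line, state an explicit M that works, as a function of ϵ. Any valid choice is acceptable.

Fix ϵ > 0. For n ≥ 1, |(4n - 2)/(7n + 6) − (4/7)| = |-38|/(7(7n + 6)) = 38/(7(7n + 6)).
Since 7n + 6 ≥ 7n for n ≥ 1, this is ≤ 38/(7·7n) = (38/49)/n.
So |(4n - 2)/(7n + 6) − (4/7)| < ϵ whenever n > (38/49)/ϵ.
Take M = (38/49)/ϵ. If n > M then |(4n - 2)/(7n + 6) − (4/7)| ≤ (38/49)/n < ϵ.

M = (38/49)/ϵ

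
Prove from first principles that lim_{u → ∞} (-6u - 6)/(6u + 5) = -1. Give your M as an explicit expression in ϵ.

Suppose ϵ > 0. We seek M > 0 such that u > M implies |(-6u - 6)/(6u + 5) + 1| < ϵ.
(-6u - 6)/(6u + 5) + 1 = (6(-6u - 6) − (-6)(6u + 5)) / (6(6u + 5)) = -6/(6(6u + 5)).
For u > 0 we have 6u + 5 > 6u, so |(-6u - 6)/(6u + 5) + 1| = 6/(6(6u + 5)) < 6/(6·6u) = (1/6)/u.
Thus |(-6u - 6)/(6u + 5) + 1| < ϵ whenever u > (1/6)/ϵ.
Take M = (1/6)/ϵ. If u > M then |(-6u - 6)/(6u + 5) + 1| < (1/6)/u < ϵ.

M = (1/6)/ϵ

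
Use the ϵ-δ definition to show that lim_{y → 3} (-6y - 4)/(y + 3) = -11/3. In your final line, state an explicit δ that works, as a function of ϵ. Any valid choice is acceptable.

Let ϵ > 0 be given. We want δ > 0 with 0 < |y − 3| < δ ⇒ |(-6y - 4)/(y + 3) + 11/3| < ϵ.
Combining over a common denominator, (-6y - 4)/(y + 3) + 11/3 = [(-6y - 4)·6 − (-22)·(y + 3)] / [6·(y + 3)] = -14(y − 3) / (6(y + 3)).
So |(-6y - 4)/(y + 3) + 11/3| = 14|y − 3| / (6·|y + 3|).
Restrict δ ≤ 3. Then |y − 3| < 3 gives |y + 3| = |(y − 3) + 6| ≥ 6 − 3 = 3.
Hence |(-6y - 4)/(y + 3) + 11/3| < 14|y − 3|/(6·3) = (7/9)|y − 3|, which is < ϵ once |y − 3| < (9/7)ϵ.
Take δ = min(3, (9/7)ϵ). Then 0 < |y − 3| < δ forces both bounds, so |(-6y - 4)/(y + 3) + 11/3| < ϵ.

δ = min(3, (9/7)ϵ)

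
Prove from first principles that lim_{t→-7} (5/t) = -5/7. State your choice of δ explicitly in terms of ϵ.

Suppose ϵ > 0. We seek δ > 0 such that 0 < |t + 7| < δ implies |5/t + 5/7| < ϵ.
|5/t + 5/7| = 5·|-7 − t|/(7·|t|) = 5|t + 7|/(7|t|).
Restrict δ ≤ 7/2. Then |t + 7| < 7/2 gives |t| > 7/2, so 7|t| > 49/2.
Then |5/t + 5/7| < 5|t + 7|/(49/2), which is < ϵ when |t + 7| < (49/10)ϵ.
Take δ = min(7/2, (49/10)ϵ). Then 0 < |t + 7| < δ gives both |t + 7| < 7/2 and |t + 7| < (49/10)ϵ, so |5/t + 5/7| < ϵ.

δ = min(7/2, (49/10)ϵ)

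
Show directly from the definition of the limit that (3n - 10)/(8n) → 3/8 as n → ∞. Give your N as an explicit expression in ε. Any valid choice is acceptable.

Let ε > 0. For n ≥ 1, |(3n - 10)/(8n) − (3/8)| = |-80|/(8(8n)) = 80/(8(8n)).
Since 8n ≥ 8n for n ≥ 1, this is ≤ 80/(8·8n) = (5/4)/n.
So |(3n - 10)/(8n) − (3/8)| < ε whenever n > (5/4)/ε.
Take N = (5/4)/ε. If n > N then |(3n - 10)/(8n) − (3/8)| ≤ (5/4)/n < ε.

N = (5/4)/ε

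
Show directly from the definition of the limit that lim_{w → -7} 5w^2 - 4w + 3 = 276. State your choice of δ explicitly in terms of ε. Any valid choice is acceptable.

δ = min(1, ε/79)

Fix ε > 0. We want δ > 0 such that 0 < |w + 7| < δ implies |(5w^2 - 4w + 3) − 276| < ε.
(5w^2 - 4w + 3) − 276 = 5w^2 - 4w - 273 = (w + 7)(5w - 39).
So |(5w^2 - 4w + 3) − 276| = |w + 7|·|5w - 39|.
Require δ ≤ 1. Then |w + 7| < 1 gives |w| < 8, and by the triangle inequality |5w - 39| ≤ 5·8 + 39 = 79.
Hence |(5w^2 - 4w + 3) − 276| ≤ 79|w + 7| < ε provided |w + 7| < ε/79.
Choosing δ = min(1, ε/79) ensures both conditions, hence |(5w^2 - 4w + 3) − 276| < ε.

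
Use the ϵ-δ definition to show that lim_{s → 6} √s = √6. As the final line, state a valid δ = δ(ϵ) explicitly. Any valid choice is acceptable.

Suppose ϵ > 0. We want δ > 0 such that 0 < |s − 6| < δ implies |√s − √6| < ϵ.
Multiplying by the conjugate, |√s − √6| = |s − 6|/(√s + √6).
Restrict δ ≤ 6 so that |s − 6| < 6 forces s > 0, and then √s + √6 > √6.
Hence |√s − √6| < |s − 6|/√6, which is < ϵ once |s − 6| < √6·ϵ.
Take δ = min(6, √6·ϵ). If 0 < |s − 6| < δ then s > 0 and |√s − √6| < |s − 6|/√6 < ϵ.

δ = min(6, √6·ϵ)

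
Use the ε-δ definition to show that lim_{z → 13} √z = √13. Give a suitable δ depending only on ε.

δ = min(13, √13·ε)

Suppose ε > 0. We want δ > 0 such that 0 < |z − 13| < δ implies |√z − √13| < ε.
Multiplying by the conjugate, |√z − √13| = |z − 13|/(√z + √13).
Restrict δ ≤ 13 so that |z − 13| < 13 forces z > 0, and then √z + √13 > √13.
Hence |√z − √13| < |z − 13|/√13, which is < ε once |z − 13| < √13·ε.
Take δ = min(13, √13·ε). If 0 < |z − 13| < δ then z > 0 and |√z − √13| < |z − 13|/√13 < ε.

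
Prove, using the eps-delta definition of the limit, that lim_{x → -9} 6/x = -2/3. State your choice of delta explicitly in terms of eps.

Let eps > 0. We seek delta > 0 such that 0 < |x + 9| < delta implies |6/x + 2/3| < eps.
|6/x + 2/3| = 6·|-9 − x|/(9·|x|) = 6|x + 9|/(9|x|).
Require delta ≤ 9/2 so that |x| > 9 − 9/2 = 9/2, hence 9|x| > 81/2.
Then |6/x + 2/3| < 6|x + 9|/(81/2), which is < eps when |x + 9| < (27/4)eps.
Take delta = min(9/2, (27/4)eps). Then 0 < |x + 9| < delta gives both |x + 9| < 9/2 and |x + 9| < (27/4)eps, so |6/x + 2/3| < eps.

delta = min(9/2, (27/4)eps)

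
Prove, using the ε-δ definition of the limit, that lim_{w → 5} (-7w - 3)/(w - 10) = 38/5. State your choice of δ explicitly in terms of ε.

δ = min(5/2, (25/146)ε)

Suppose ε > 0. We want δ > 0 with 0 < |w − 5| < δ ⇒ |(-7w - 3)/(w - 10) − (38/5)| < ε.
Combining over a common denominator, (-7w - 3)/(w - 10) − (38/5) = [(-7w - 3)·(-5) − (-38)·(w - 10)] / [(-5)·(w - 10)] = 73(w − 5) / ((-5)(w - 10)).
So |(-7w - 3)/(w - 10) − (38/5)| = 73|w − 5| / (5·|w − 10|).
Restrict δ ≤ 5/2. Then |w − 5| < 5/2 gives |w − 10| = |(w − 5) + (-5)| ≥ 5 − 5/2 = 5/2.
Hence |(-7w - 3)/(w - 10) − (38/5)| < 73|w − 5|/(5·(5/2)) = (146/25)|w − 5|, which is < ε once |w − 5| < (25/146)ε.
Take δ = min(5/2, (25/146)ε). Then 0 < |w − 5| < δ forces both bounds, so |(-7w - 3)/(w - 10) − (38/5)| < ε.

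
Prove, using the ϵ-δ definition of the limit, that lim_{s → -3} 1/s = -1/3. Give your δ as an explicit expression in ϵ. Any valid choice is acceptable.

δ = min(3/2, (9/2)ϵ)

Fix ϵ > 0. We seek δ > 0 such that 0 < |s + 3| < δ implies |1/s + 1/3| < ϵ.
|1/s + 1/3| = |-3 − s|/(3·|s|) = |s + 3|/(3|s|).
Restrict δ ≤ 3/2. Then |s + 3| < 3/2 gives |s| > 3/2, so 3|s| > 9/2.
Then |1/s + 1/3| < |s + 3|/(9/2), which is < ϵ when |s + 3| < (9/2)ϵ.
Take δ = min(3/2, (9/2)ϵ). Then 0 < |s + 3| < δ gives both |s + 3| < 3/2 and |s + 3| < (9/2)ϵ, so |1/s + 1/3| < ϵ.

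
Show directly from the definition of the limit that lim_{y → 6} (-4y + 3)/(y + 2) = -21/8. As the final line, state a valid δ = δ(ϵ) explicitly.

Suppose ϵ > 0. We want δ > 0 with 0 < |y − 6| < δ ⇒ |(-4y + 3)/(y + 2) + 21/8| < ϵ.
Combining over a common denominator, (-4y + 3)/(y + 2) + 21/8 = [(-4y + 3)·8 − (-21)·(y + 2)] / [8·(y + 2)] = -11(y − 6) / (8(y + 2)).
So |(-4y + 3)/(y + 2) + 21/8| = 11|y − 6| / (8·|y + 2|).
Require δ ≤ 4, so |y + 2| ≥ |8| − |y − 6| > 8 − 4 = 4.
Hence |(-4y + 3)/(y + 2) + 21/8| < 11|y − 6|/(8·4) = (11/32)|y − 6|, which is < ϵ once |y − 6| < (32/11)ϵ.
Take δ = min(4, (32/11)ϵ). Then 0 < |y − 6| < δ forces both bounds, so |(-4y + 3)/(y + 2) + 21/8| < ϵ.

δ = min(4, (32/11)ϵ)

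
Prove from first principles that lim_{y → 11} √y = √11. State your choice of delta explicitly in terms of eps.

delta = min(11, √11·eps)

Let eps > 0 be given. We want delta > 0 such that 0 < |y − 11| < delta implies |√y − √11| < eps.
Multiplying by the conjugate, |√y − √11| = |y − 11|/(√y + √11).
Restrict delta ≤ 11 so that |y − 11| < 11 forces y > 0, and then √y + √11 > √11.
Hence |√y − √11| < |y − 11|/√11, which is < eps once |y − 11| < √11·eps.
Take delta = min(11, √11·eps). If 0 < |y − 11| < delta then y > 0 and |√y − √11| < |y − 11|/√11 < eps.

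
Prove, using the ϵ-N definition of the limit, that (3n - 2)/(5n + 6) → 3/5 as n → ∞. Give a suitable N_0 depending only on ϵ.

N_0 = (28/25)/ϵ

Let ϵ > 0. For n ≥ 1, |(3n - 2)/(5n + 6) − (3/5)| = |-28|/(5(5n + 6)) = 28/(5(5n + 6)).
Since 5n + 6 ≥ 5n for n ≥ 1, this is ≤ 28/(5·5n) = (28/25)/n.
So |(3n - 2)/(5n + 6) − (3/5)| < ϵ whenever n > (28/25)/ϵ.
Take N_0 = (28/25)/ϵ. If n > N_0 then |(3n - 2)/(5n + 6) − (3/5)| ≤ (28/25)/n < ϵ.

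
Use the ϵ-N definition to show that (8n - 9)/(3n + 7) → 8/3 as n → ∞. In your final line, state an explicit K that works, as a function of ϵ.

Let ϵ > 0. For n ≥ 1, |(8n - 9)/(3n + 7) − (8/3)| = |-83|/(3(3n + 7)) = 83/(3(3n + 7)).
Since 3n + 7 ≥ 3n for n ≥ 1, this is ≤ 83/(3·3n) = (83/9)/n.
So |(8n - 9)/(3n + 7) − (8/3)| < ϵ whenever n > (83/9)/ϵ.
Take K = (83/9)/ϵ. If n > K then |(8n - 9)/(3n + 7) − (8/3)| ≤ (83/9)/n < ϵ.

K = (83/9)/ϵ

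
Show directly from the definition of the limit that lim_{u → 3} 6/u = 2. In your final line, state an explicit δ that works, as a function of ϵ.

Fix ϵ > 0. We seek δ > 0 such that 0 < |u − 3| < δ implies |6/u − 2| < ϵ.
|6/u − 2| = 6·|3 − u|/(3·|u|) = 6|u − 3|/(3|u|).
Restrict δ ≤ 3/2. Then |u − 3| < 3/2 gives |u| > 3/2, so 3|u| > 9/2.
Then |6/u − 2| < 6|u − 3|/(9/2), which is < ϵ when |u − 3| < (3/4)ϵ.
Take δ = min(3/2, (3/4)ϵ). Then 0 < |u − 3| < δ gives both |u − 3| < 3/2 and |u − 3| < (3/4)ϵ, so |6/u − 2| < ϵ.

δ = min(3/2, (3/4)ϵ)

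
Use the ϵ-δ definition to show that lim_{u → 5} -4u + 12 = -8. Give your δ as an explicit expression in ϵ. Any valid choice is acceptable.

Fix ϵ > 0. We need δ > 0 so that 0 < |u − 5| < δ implies |(-4u + 12) + 8| < ϵ.
|(-4u + 12) + 8| = |-4u + 20| = 4|u − 5|.
Thus it suffices that |u − 5| < ϵ/4.
Choosing δ = ϵ/4 gives |(-4u + 12) + 8| = 4|u − 5| < ϵ whenever |u − 5| < δ.

δ = ϵ/4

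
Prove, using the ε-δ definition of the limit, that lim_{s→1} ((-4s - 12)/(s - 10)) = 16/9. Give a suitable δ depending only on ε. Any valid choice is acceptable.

Let ε > 0 be given. We want δ > 0 with 0 < |s − 1| < δ ⇒ |(-4s - 12)/(s - 10) − (16/9)| < ε.
Combining over a common denominator, (-4s - 12)/(s - 10) − (16/9) = [(-4s - 12)·(-9) − (-16)·(s - 10)] / [(-9)·(s - 10)] = 52(s − 1) / ((-9)(s - 10)).
So |(-4s - 12)/(s - 10) − (16/9)| = 52|s − 1| / (9·|s − 10|).
Restrict δ ≤ 9/2. Then |s − 1| < 9/2 gives |s − 10| = |(s − 1) + (-9)| ≥ 9 − 9/2 = 9/2.
Hence |(-4s - 12)/(s - 10) − (16/9)| < 52|s − 1|/(9·(9/2)) = (104/81)|s − 1|, which is < ε once |s − 1| < (81/104)ε.
Take δ = min(9/2, (81/104)ε). Then 0 < |s − 1| < δ forces both bounds, so |(-4s - 12)/(s - 10) − (16/9)| < ε.

δ = min(9/2, (81/104)ε)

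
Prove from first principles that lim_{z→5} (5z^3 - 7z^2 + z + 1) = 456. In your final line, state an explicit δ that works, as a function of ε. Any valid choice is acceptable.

δ = min(1, ε/379)

Let ε > 0. We want δ > 0 such that 0 < |z − 5| < δ implies |(5z^3 - 7z^2 + z + 1) − 456| < ε.
(5z^3 - 7z^2 + z + 1) − 456 = 5z^3 - 7z^2 + z - 455 = (z − 5)(5z^2 + 18z + 91).
So |(5z^3 - 7z^2 + z + 1) − 456| = |z − 5|·|5z^2 + 18z + 91|.
Assume first that |z − 5| < 1, so |z| < 6. Then |5z^2 + 18z + 91| ≤ 5·6^2 + 18·6 + 91 = 379.
Hence |(5z^3 - 7z^2 + z + 1) − 456| ≤ 379|z − 5| < ε provided |z − 5| < ε/379.
Take δ = min(1, ε/379). Then 0 < |z − 5| < δ gives both |z − 5| < 1 and |z − 5| < ε/379, so |(5z^3 - 7z^2 + z + 1) − 456| < ε.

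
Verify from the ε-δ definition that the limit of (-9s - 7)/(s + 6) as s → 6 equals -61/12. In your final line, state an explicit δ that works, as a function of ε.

δ = min(6, (72/47)ε)

Let ε > 0 be given. We want δ > 0 with 0 < |s − 6| < δ ⇒ |(-9s - 7)/(s + 6) + 61/12| < ε.
Combining over a common denominator, (-9s - 7)/(s + 6) + 61/12 = [(-9s - 7)·12 − (-61)·(s + 6)] / [12·(s + 6)] = -47(s − 6) / (12(s + 6)).
So |(-9s - 7)/(s + 6) + 61/12| = 47|s − 6| / (12·|s + 6|).
Restrict δ ≤ 6. Then |s − 6| < 6 gives |s + 6| = |(s − 6) + 12| ≥ 12 − 6 = 6.
Hence |(-9s - 7)/(s + 6) + 61/12| < 47|s − 6|/(12·6) = (47/72)|s − 6|, which is < ε once |s − 6| < (72/47)ε.
Take δ = min(6, (72/47)ε). Then 0 < |s − 6| < δ forces both bounds, so |(-9s - 7)/(s + 6) + 61/12| < ε.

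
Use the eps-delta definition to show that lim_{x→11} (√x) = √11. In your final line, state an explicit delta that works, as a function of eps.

delta = min(11, √11·eps)

Suppose eps > 0. We want delta > 0 such that 0 < |x − 11| < delta implies |√x − √11| < eps.
Multiplying by the conjugate, |√x − √11| = |x − 11|/(√x + √11).
Restrict delta ≤ 11 so that |x − 11| < 11 forces x > 0, and then √x + √11 > √11.
Hence |√x − √11| < |x − 11|/√11, which is < eps once |x − 11| < √11·eps.
Take delta = min(11, √11·eps). If 0 < |x − 11| < delta then x > 0 and |√x − √11| < |x − 11|/√11 < eps.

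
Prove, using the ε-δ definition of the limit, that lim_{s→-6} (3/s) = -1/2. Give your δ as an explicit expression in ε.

Let ε > 0 be given. We seek δ > 0 such that 0 < |s + 6| < δ implies |3/s + 1/2| < ε.
|3/s + 1/2| = 3·|-6 − s|/(6·|s|) = 3|s + 6|/(6|s|).
Restrict δ ≤ 3. Then |s + 6| < 3 gives |s| > 3, so 6|s| > 18.
Then |3/s + 1/2| < 3|s + 6|/18, which is < ε when |s + 6| < 6ε.
Take δ = min(3, 6ε). Then 0 < |s + 6| < δ gives both |s + 6| < 3 and |s + 6| < 6ε, so |3/s + 1/2| < ε.

δ = min(3, 6ε)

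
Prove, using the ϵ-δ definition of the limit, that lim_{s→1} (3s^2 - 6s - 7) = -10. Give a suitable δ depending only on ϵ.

δ = min(1, ϵ/9)

Let ϵ > 0 be given. We want δ > 0 such that 0 < |s − 1| < δ implies |(3s^2 - 6s - 7) + 10| < ϵ.
(3s^2 - 6s - 7) + 10 = 3s^2 - 6s + 3 = (s − 1)(3s - 3).
So |(3s^2 - 6s - 7) + 10| = |s − 1|·|3s - 3|.
Require δ ≤ 1. Then |s − 1| < 1 gives |s| < 2, and by the triangle inequality |3s - 3| ≤ 3·2 + 3 = 9.
Hence |(3s^2 - 6s - 7) + 10| ≤ 9|s − 1| < ϵ provided |s − 1| < ϵ/9.
Take δ = min(1, ϵ/9). Then 0 < |s − 1| < δ gives both |s − 1| < 1 and |s − 1| < ϵ/9, so |(3s^2 - 6s - 7) + 10| < ϵ.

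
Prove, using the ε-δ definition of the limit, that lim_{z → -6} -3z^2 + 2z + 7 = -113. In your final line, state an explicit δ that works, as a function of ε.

Let ε > 0. We want δ > 0 such that 0 < |z + 6| < δ implies |(-3z^2 + 2z + 7) + 113| < ε.
(-3z^2 + 2z + 7) + 113 = -3z^2 + 2z + 120 = (z + 6)(-3z + 20).
So |(-3z^2 + 2z + 7) + 113| = |z + 6|·|-3z + 20|.
Assume first that |z + 6| < 1, so |z| < 7. Then |-3z + 20| ≤ 3·7 + 20 = 41.
Hence |(-3z^2 + 2z + 7) + 113| ≤ 41|z + 6| < ε provided |z + 6| < ε/41.
Choosing δ = min(1, ε/41) ensures both conditions, hence |(-3z^2 + 2z + 7) + 113| < ε.

δ = min(1, ε/41)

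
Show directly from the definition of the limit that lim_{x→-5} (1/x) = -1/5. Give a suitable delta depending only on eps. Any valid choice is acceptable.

Suppose eps > 0. We seek delta > 0 such that 0 < |x + 5| < delta implies |1/x + 1/5| < eps.
|1/x + 1/5| = |-5 − x|/(5·|x|) = |x + 5|/(5|x|).
Restrict delta ≤ 5/2. Then |x + 5| < 5/2 gives |x| > 5/2, so 5|x| > 25/2.
Then |1/x + 1/5| < |x + 5|/(25/2), which is < eps when |x + 5| < (25/2)eps.
Take delta = min(5/2, (25/2)eps). Then 0 < |x + 5| < delta gives both |x + 5| < 5/2 and |x + 5| < (25/2)eps, so |1/x + 1/5| < eps.

delta = min(5/2, (25/2)eps)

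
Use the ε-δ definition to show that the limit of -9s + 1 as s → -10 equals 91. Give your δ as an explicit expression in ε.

δ = ε/9

Suppose ε > 0. We need δ > 0 so that 0 < |s + 10| < δ implies |(-9s + 1) − 91| < ε.
|(-9s + 1) − 91| = |-9s - 90| = 9|s + 10|.
So 9|s + 10| < ε exactly when |s + 10| < ε/9.
Choosing δ = ε/9 gives |(-9s + 1) − 91| = 9|s + 10| < ε whenever |s + 10| < δ.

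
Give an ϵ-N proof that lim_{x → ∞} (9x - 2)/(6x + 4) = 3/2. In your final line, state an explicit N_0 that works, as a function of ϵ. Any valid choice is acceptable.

N_0 = (4/3)/ϵ

Suppose ϵ > 0. We seek N_0 > 0 such that x > N_0 implies |(9x - 2)/(6x + 4) − (3/2)| < ϵ.
(9x - 2)/(6x + 4) − (3/2) = (6(9x - 2) − 9(6x + 4)) / (6(6x + 4)) = -48/(6(6x + 4)).
For x > 0 we have 6x + 4 > 6x, so |(9x - 2)/(6x + 4) − (3/2)| = 48/(6(6x + 4)) < 48/(6·6x) = (4/3)/x.
Thus |(9x - 2)/(6x + 4) − (3/2)| < ϵ whenever x > (4/3)/ϵ.
Take N_0 = (4/3)/ϵ. If x > N_0 then |(9x - 2)/(6x + 4) − (3/2)| < (4/3)/x < ϵ.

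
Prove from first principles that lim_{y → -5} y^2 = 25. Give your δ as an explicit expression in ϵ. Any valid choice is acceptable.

δ = min(1, ϵ/11)

Fix ϵ > 0. We seek δ > 0 with 0 < |y + 5| < δ ⇒ |y^2 − 25| < ϵ.
Factor: y^2 − 25 = (y + 5)(y - 5), so |y^2 − 25| = |y + 5|·|y - 5|.
Restrict δ ≤ 1. Then |y + 5| < 1 gives |y| < 6, so by the triangle inequality |y - 5| ≤ 6 + 5 = 11.
Hence |y^2 − 25| ≤ 11|y + 5|, which is < ϵ once |y + 5| < ϵ/11.
Take δ = min(1, ϵ/11). If 0 < |y + 5| < δ then both bounds hold and |y^2 − 25| ≤ 11|y + 5| < 11·(ϵ/11) = ϵ.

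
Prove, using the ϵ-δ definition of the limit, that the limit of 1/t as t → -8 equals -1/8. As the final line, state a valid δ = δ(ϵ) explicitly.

δ = min(4, 32ϵ)

Let ϵ > 0 be given. We seek δ > 0 such that 0 < |t + 8| < δ implies |1/t + 1/8| < ϵ.
|1/t + 1/8| = |-8 − t|/(8·|t|) = |t + 8|/(8|t|).
Require δ ≤ 4 so that |t| > 8 − 4 = 4, hence 8|t| > 32.
Then |1/t + 1/8| < |t + 8|/32, which is < ϵ when |t + 8| < 32ϵ.
Take δ = min(4, 32ϵ). Then 0 < |t + 8| < δ gives both |t + 8| < 4 and |t + 8| < 32ϵ, so |1/t + 1/8| < ϵ.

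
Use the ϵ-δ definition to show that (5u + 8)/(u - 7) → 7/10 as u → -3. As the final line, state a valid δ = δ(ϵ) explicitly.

Suppose ϵ > 0. We want δ > 0 with 0 < |u + 3| < δ ⇒ |(5u + 8)/(u - 7) − (7/10)| < ϵ.
Combining over a common denominator, (5u + 8)/(u - 7) − (7/10) = [(5u + 8)·(-10) − (-7)·(u - 7)] / [(-10)·(u - 7)] = -43(u + 3) / ((-10)(u - 7)).
So |(5u + 8)/(u - 7) − (7/10)| = 43|u + 3| / (10·|u − 7|).
Restrict δ ≤ 5. Then |u + 3| < 5 gives |u − 7| = |(u + 3) + (-10)| ≥ 10 − 5 = 5.
Hence |(5u + 8)/(u - 7) − (7/10)| < 43|u + 3|/(10·5) = (43/50)|u + 3|, which is < ϵ once |u + 3| < (50/43)ϵ.
Take δ = min(5, (50/43)ϵ). Then 0 < |u + 3| < δ forces both bounds, so |(5u + 8)/(u - 7) − (7/10)| < ϵ.

δ = min(5, (50/43)ϵ)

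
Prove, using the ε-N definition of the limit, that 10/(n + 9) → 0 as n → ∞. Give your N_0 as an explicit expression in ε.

N_0 = 10/ε

Suppose ε > 0. For n ≥ 1, |10/(n + 9) − 0| = 10/(n + 9) ≤ 10/n.
We need 10/n < ε, i.e. n > 10/ε.
Take N_0 = 10/ε. If n > N_0 then |10/(n + 9)| ≤ 10/n < ε.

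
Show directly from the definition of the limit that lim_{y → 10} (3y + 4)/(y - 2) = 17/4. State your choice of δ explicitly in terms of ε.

δ = min(4, (16/5)ε)

Suppose ε > 0. We want δ > 0 with 0 < |y − 10| < δ ⇒ |(3y + 4)/(y - 2) − (17/4)| < ε.
Combining over a common denominator, (3y + 4)/(y - 2) − (17/4) = [(3y + 4)·8 − 34·(y - 2)] / [8·(y - 2)] = -10(y − 10) / (8(y - 2)).
So |(3y + 4)/(y - 2) − (17/4)| = 10|y − 10| / (8·|y − 2|).
Require δ ≤ 4, so |y − 2| ≥ |8| − |y − 10| > 8 − 4 = 4.
Hence |(3y + 4)/(y - 2) − (17/4)| < 10|y − 10|/(8·4) = (5/16)|y − 10|, which is < ε once |y − 10| < (16/5)ε.
Take δ = min(4, (16/5)ε). Then 0 < |y − 10| < δ forces both bounds, so |(3y + 4)/(y - 2) − (17/4)| < ε.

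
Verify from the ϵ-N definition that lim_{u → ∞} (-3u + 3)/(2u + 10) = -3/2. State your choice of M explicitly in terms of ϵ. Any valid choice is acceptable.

M = 9/ϵ

Let ϵ > 0 be given. We seek M > 0 such that u > M implies |(-3u + 3)/(2u + 10) + 3/2| < ϵ.
(-3u + 3)/(2u + 10) + 3/2 = (2(-3u + 3) − (-3)(2u + 10)) / (2(2u + 10)) = 36/(2(2u + 10)).
For u > 0 we have 2u + 10 > 2u, so |(-3u + 3)/(2u + 10) + 3/2| = 36/(2(2u + 10)) < 36/(2·2u) = 9/u.
Thus |(-3u + 3)/(2u + 10) + 3/2| < ϵ whenever u > 9/ϵ.
Take M = 9/ϵ. If u > M then |(-3u + 3)/(2u + 10) + 3/2| < 9/u < ϵ.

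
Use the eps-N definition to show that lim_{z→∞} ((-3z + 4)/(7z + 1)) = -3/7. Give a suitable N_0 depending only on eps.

Fix eps > 0. We seek N_0 > 0 such that z > N_0 implies |(-3z + 4)/(7z + 1) + 3/7| < eps.
(-3z + 4)/(7z + 1) + 3/7 = (7(-3z + 4) − (-3)(7z + 1)) / (7(7z + 1)) = 31/(7(7z + 1)).
For z > 0 we have 7z + 1 > 7z, so |(-3z + 4)/(7z + 1) + 3/7| = 31/(7(7z + 1)) < 31/(7·7z) = (31/49)/z.
Thus |(-3z + 4)/(7z + 1) + 3/7| < eps whenever z > (31/49)/eps.
Take N_0 = (31/49)/eps. If z > N_0 then |(-3z + 4)/(7z + 1) + 3/7| < (31/49)/z < eps.

N_0 = (31/49)/eps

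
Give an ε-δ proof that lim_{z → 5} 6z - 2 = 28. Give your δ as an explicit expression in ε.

δ = ε/6

Let ε > 0 be given. We need δ > 0 so that 0 < |z − 5| < δ implies |(6z - 2) − 28| < ε.
|(6z - 2) − 28| = |6z - 30| = 6|z − 5|.
So 6|z − 5| < ε exactly when |z − 5| < ε/6.
Choosing δ = ε/6 gives |(6z - 2) − 28| = 6|z − 5| < ε whenever |z − 5| < δ.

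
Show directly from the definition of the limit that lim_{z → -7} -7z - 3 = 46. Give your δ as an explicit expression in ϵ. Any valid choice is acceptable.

Suppose ϵ > 0. We need δ > 0 so that 0 < |z + 7| < δ implies |(-7z - 3) − 46| < ϵ.
|(-7z - 3) − 46| = |-7z - 49| = 7|z + 7|.
So 7|z + 7| < ϵ exactly when |z + 7| < ϵ/7.
Choosing δ = ϵ/7 gives |(-7z - 3) − 46| = 7|z + 7| < ϵ whenever |z + 7| < δ.

δ = ϵ/7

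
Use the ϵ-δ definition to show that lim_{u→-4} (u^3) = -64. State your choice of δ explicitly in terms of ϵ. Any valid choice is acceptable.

Suppose ϵ > 0. We seek δ > 0 with 0 < |u + 4| < δ ⇒ |u^3 + 64| < ϵ.
Factor: u^3 + 64 = (u + 4)(u^2 - 4u + 16), so |u^3 + 64| = |u + 4|·|u^2 - 4u + 16|.
Restrict δ ≤ 2. Then |u + 4| < 2 gives |u| < 6, so by the triangle inequality |u^2 - 4u + 16| ≤ 6^2 + 4·6 + 16 = 76.
Hence |u^3 + 64| ≤ 76|u + 4|, which is < ϵ once |u + 4| < ϵ/76.
Take δ = min(2, ϵ/76). If 0 < |u + 4| < δ then both bounds hold and |u^3 + 64| ≤ 76|u + 4| < 76·(ϵ/76) = ϵ.

δ = min(2, ϵ/76)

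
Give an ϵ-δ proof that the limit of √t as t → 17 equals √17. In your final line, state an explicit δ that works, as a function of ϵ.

Let ϵ > 0. We want δ > 0 such that 0 < |t − 17| < δ implies |√t − √17| < ϵ.
Multiplying by the conjugate, |√t − √17| = |t − 17|/(√t + √17).
Restrict δ ≤ 17 so that |t − 17| < 17 forces t > 0, and then √t + √17 > √17.
Hence |√t − √17| < |t − 17|/√17, which is < ϵ once |t − 17| < √17·ϵ.
Take δ = min(17, √17·ϵ). If 0 < |t − 17| < δ then t > 0 and |√t − √17| < |t − 17|/√17 < ϵ.

δ = min(17, √17·ϵ)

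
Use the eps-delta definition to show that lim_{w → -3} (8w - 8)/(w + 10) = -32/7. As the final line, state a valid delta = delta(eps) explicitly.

delta = min(7/2, (49/176)eps)

Let eps > 0. We want delta > 0 with 0 < |w + 3| < delta ⇒ |(8w - 8)/(w + 10) + 32/7| < eps.
Combining over a common denominator, (8w - 8)/(w + 10) + 32/7 = [(8w - 8)·7 − (-32)·(w + 10)] / [7·(w + 10)] = 88(w + 3) / (7(w + 10)).
So |(8w - 8)/(w + 10) + 32/7| = 88|w + 3| / (7·|w + 10|).
Require delta ≤ 7/2, so |w + 10| ≥ |7| − |w + 3| > 7 − 7/2 = 7/2.
Hence |(8w - 8)/(w + 10) + 32/7| < 88|w + 3|/(7·(7/2)) = (176/49)|w + 3|, which is < eps once |w + 3| < (49/176)eps.
Take delta = min(7/2, (49/176)eps). Then 0 < |w + 3| < delta forces both bounds, so |(8w - 8)/(w + 10) + 32/7| < eps.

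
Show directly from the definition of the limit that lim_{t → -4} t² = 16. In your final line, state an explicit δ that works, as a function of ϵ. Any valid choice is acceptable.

δ = min(2, ϵ/10)

Suppose ϵ > 0. We seek δ > 0 with 0 < |t + 4| < δ ⇒ |t² − 16| < ϵ.
Factor: t² − 16 = (t + 4)(t - 4), so |t² − 16| = |t + 4|·|t - 4|.
Restrict δ ≤ 2. Then |t + 4| < 2 gives |t| < 6, so by the triangle inequality |t - 4| ≤ 6 + 4 = 10.
Hence |t² − 16| ≤ 10|t + 4|, which is < ϵ once |t + 4| < ϵ/10.
Take δ = min(2, ϵ/10). If 0 < |t + 4| < δ then both bounds hold and |t² − 16| ≤ 10|t + 4| < 10·(ϵ/10) = ϵ.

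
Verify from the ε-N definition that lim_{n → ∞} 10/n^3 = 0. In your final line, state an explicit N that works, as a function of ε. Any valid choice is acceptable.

Fix ε > 0. For n ≥ 1, |10/n^3 − 0| = 10/n^3.
10/n^3 < ε ⇔ n^3 > 10/ε ⇔ n > (10/ε)^{1/3}.
Take N = (10/ε)^{1/3}. Then n > N implies 10/n^3 < ε.

N = (10/ε)^{1/3}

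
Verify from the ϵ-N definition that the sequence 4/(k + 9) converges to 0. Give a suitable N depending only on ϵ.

N = 4/ϵ

Let ϵ > 0. For k ≥ 1, |4/(k + 9) − 0| = 4/(k + 9) ≤ 4/k.
We need 4/k < ϵ, i.e. k > 4/ϵ.
Take N = 4/ϵ. If k > N then |4/(k + 9)| ≤ 4/k < ϵ.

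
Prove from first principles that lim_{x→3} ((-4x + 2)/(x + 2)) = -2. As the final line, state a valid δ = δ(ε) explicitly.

δ = min(5/2, (5/4)ε)

Let ε > 0. We want δ > 0 with 0 < |x − 3| < δ ⇒ |(-4x + 2)/(x + 2) + 2| < ε.
Combining over a common denominator, (-4x + 2)/(x + 2) + 2 = [(-4x + 2)·5 − (-10)·(x + 2)] / [5·(x + 2)] = -10(x − 3) / (5(x + 2)).
So |(-4x + 2)/(x + 2) + 2| = 10|x − 3| / (5·|x + 2|).
Require δ ≤ 5/2, so |x + 2| ≥ |5| − |x − 3| > 5 − 5/2 = 5/2.
Hence |(-4x + 2)/(x + 2) + 2| < 10|x − 3|/(5·(5/2)) = (4/5)|x − 3|, which is < ε once |x − 3| < (5/4)ε.
Take δ = min(5/2, (5/4)ε). Then 0 < |x − 3| < δ forces both bounds, so |(-4x + 2)/(x + 2) + 2| < ε.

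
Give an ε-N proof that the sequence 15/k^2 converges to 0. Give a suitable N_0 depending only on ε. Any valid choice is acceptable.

Fix ε > 0. For k ≥ 1, |15/k^2 − 0| = 15/k^2.
15/k^2 < ε ⇔ k^2 > 15/ε ⇔ k > (15/ε)^{1/2}.
Take N_0 = (15/ε)^{1/2}. Then k > N_0 implies 15/k^2 < ε.

N_0 = (15/ε)^{1/2}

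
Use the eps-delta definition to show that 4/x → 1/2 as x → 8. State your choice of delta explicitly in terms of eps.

Suppose eps > 0. We seek delta > 0 such that 0 < |x − 8| < delta implies |4/x − (1/2)| < eps.
|4/x − (1/2)| = 4·|8 − x|/(8·|x|) = 4|x − 8|/(8|x|).
Require delta ≤ 4 so that |x| > 8 − 4 = 4, hence 8|x| > 32.
Then |4/x − (1/2)| < 4|x − 8|/32, which is < eps when |x − 8| < 8eps.
Take delta = min(4, 8eps). Then 0 < |x − 8| < delta gives both |x − 8| < 4 and |x − 8| < 8eps, so |4/x − (1/2)| < eps.

delta = min(4, 8eps)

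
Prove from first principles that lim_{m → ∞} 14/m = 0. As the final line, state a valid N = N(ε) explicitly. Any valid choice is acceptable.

N = 14/ε

Fix ε > 0. For m ≥ 1, |14/m − 0| = 14/(m) ≤ 14/m.
We need 14/m < ε, i.e. m > 14/ε.
Take N = 14/ε. If m > N then |14/m| ≤ 14/m < ε.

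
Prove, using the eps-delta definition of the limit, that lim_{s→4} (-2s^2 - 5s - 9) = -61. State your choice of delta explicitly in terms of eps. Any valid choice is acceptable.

delta = min(1, eps/23)

Let eps > 0. We want delta > 0 such that 0 < |s − 4| < delta implies |(-2s^2 - 5s - 9) + 61| < eps.
(-2s^2 - 5s - 9) + 61 = -2s^2 - 5s + 52 = (s − 4)(-2s - 13).
So |(-2s^2 - 5s - 9) + 61| = |s − 4|·|-2s - 13|.
Require delta ≤ 1. Then |s − 4| < 1 gives |s| < 5, and by the triangle inequality |-2s - 13| ≤ 2·5 + 13 = 23.
Hence |(-2s^2 - 5s - 9) + 61| ≤ 23|s − 4| < eps provided |s − 4| < eps/23.
Choosing delta = min(1, eps/23) ensures both conditions, hence |(-2s^2 - 5s - 9) + 61| < eps.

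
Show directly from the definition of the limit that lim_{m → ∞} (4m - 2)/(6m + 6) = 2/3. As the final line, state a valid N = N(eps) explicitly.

Suppose eps > 0. For m ≥ 1, |(4m - 2)/(6m + 6) − (2/3)| = |-36|/(6(6m + 6)) = 36/(6(6m + 6)).
Since 6m + 6 ≥ 6m for m ≥ 1, this is ≤ 36/(6·6m) = 1/m.
So |(4m - 2)/(6m + 6) − (2/3)| < eps whenever m > 1/eps.
Take N = 1/eps. If m > N then |(4m - 2)/(6m + 6) − (2/3)| ≤ 1/m < eps.

N = 1/eps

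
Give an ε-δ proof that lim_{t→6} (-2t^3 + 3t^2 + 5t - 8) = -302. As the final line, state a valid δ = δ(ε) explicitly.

Let ε > 0 be given. We want δ > 0 such that 0 < |t − 6| < δ implies |(-2t^3 + 3t^2 + 5t - 8) + 302| < ε.
(-2t^3 + 3t^2 + 5t - 8) + 302 = -2t^3 + 3t^2 + 5t + 294 = (t − 6)(-2t^2 - 9t - 49).
So |(-2t^3 + 3t^2 + 5t - 8) + 302| = |t − 6|·|-2t^2 - 9t - 49|.
Require δ ≤ 2. Then |t − 6| < 2 gives |t| < 8, and by the triangle inequality |-2t^2 - 9t - 49| ≤ 2·8^2 + 9·8 + 49 = 249.
Hence |(-2t^3 + 3t^2 + 5t - 8) + 302| ≤ 249|t − 6| < ε provided |t − 6| < ε/249.
Choosing δ = min(2, ε/249) ensures both conditions, hence |(-2t^3 + 3t^2 + 5t - 8) + 302| < ε.

δ = min(2, ε/249)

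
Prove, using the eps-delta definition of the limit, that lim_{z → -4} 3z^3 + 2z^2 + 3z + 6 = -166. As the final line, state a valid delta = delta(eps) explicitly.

delta = min(1, eps/168)

Let eps > 0. We want delta > 0 such that 0 < |z + 4| < delta implies |(3z^3 + 2z^2 + 3z + 6) + 166| < eps.
(3z^3 + 2z^2 + 3z + 6) + 166 = 3z^3 + 2z^2 + 3z + 172 = (z + 4)(3z^2 - 10z + 43).
So |(3z^3 + 2z^2 + 3z + 6) + 166| = |z + 4|·|3z^2 - 10z + 43|.
Require delta ≤ 1. Then |z + 4| < 1 gives |z| < 5, and by the triangle inequality |3z^2 - 10z + 43| ≤ 3·5^2 + 10·5 + 43 = 168.
Hence |(3z^3 + 2z^2 + 3z + 6) + 166| ≤ 168|z + 4| < eps provided |z + 4| < eps/168.
Choosing delta = min(1, eps/168) ensures both conditions, hence |(3z^3 + 2z^2 + 3z + 6) + 166| < eps.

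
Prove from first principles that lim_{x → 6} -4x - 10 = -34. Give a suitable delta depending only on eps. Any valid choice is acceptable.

delta = eps/4

Let eps > 0. We need delta > 0 so that 0 < |x − 6| < delta implies |(-4x - 10) + 34| < eps.
Since (-4x - 10) + 34 = -4(x − 6), we have |(-4x - 10) + 34| = 4|x − 6|.
So 4|x − 6| < eps exactly when |x − 6| < eps/4.
Take delta = eps/4. If 0 < |x − 6| < delta then |(-4x - 10) + 34| = 4|x − 6| < 4·(eps/4) = eps.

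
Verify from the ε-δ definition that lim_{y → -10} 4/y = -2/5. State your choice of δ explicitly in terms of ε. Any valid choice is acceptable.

δ = min(5, (25/2)ε)

Let ε > 0 be given. We seek δ > 0 such that 0 < |y + 10| < δ implies |4/y + 2/5| < ε.
|4/y + 2/5| = 4·|-10 − y|/(10·|y|) = 4|y + 10|/(10|y|).
Require δ ≤ 5 so that |y| > 10 − 5 = 5, hence 10|y| > 50.
Then |4/y + 2/5| < 4|y + 10|/50, which is < ε when |y + 10| < (25/2)ε.
Take δ = min(5, (25/2)ε). Then 0 < |y + 10| < δ gives both |y + 10| < 5 and |y + 10| < (25/2)ε, so |4/y + 2/5| < ε.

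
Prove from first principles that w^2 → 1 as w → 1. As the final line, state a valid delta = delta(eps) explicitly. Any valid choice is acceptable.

delta = min(1, eps/3)

Let eps > 0. We seek delta > 0 with 0 < |w − 1| < delta ⇒ |w^2 − 1| < eps.
Factor: w^2 − 1 = (w − 1)(w + 1), so |w^2 − 1| = |w − 1|·|w + 1|.
Restrict delta ≤ 1. Then |w − 1| < 1 gives |w| < 2, so by the triangle inequality |w + 1| ≤ 2 + 1 = 3.
Hence |w^2 − 1| ≤ 3|w − 1|, which is < eps once |w − 1| < eps/3.
Take delta = min(1, eps/3). If 0 < |w − 1| < delta then both bounds hold and |w^2 − 1| ≤ 3|w − 1| < 3·(eps/3) = eps.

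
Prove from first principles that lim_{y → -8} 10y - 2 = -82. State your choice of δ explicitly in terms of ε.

Fix ε > 0. We need δ > 0 so that 0 < |y + 8| < δ implies |(10y - 2) + 82| < ε.
|(10y - 2) + 82| = |10y + 80| = 10|y + 8|.
So 10|y + 8| < ε exactly when |y + 8| < ε/10.
Take δ = ε/10. If 0 < |y + 8| < δ then |(10y - 2) + 82| = 10|y + 8| < 10·(ε/10) = ε.

δ = ε/10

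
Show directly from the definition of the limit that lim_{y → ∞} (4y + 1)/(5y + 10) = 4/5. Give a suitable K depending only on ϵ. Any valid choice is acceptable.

K = (7/5)/ϵ

Fix ϵ > 0. We seek K > 0 such that y > K implies |(4y + 1)/(5y + 10) − (4/5)| < ϵ.
(4y + 1)/(5y + 10) − (4/5) = (5(4y + 1) − 4(5y + 10)) / (5(5y + 10)) = -35/(5(5y + 10)).
For y > 0 we have 5y + 10 > 5y, so |(4y + 1)/(5y + 10) − (4/5)| = 35/(5(5y + 10)) < 35/(5·5y) = (7/5)/y.
Thus |(4y + 1)/(5y + 10) − (4/5)| < ϵ whenever y > (7/5)/ϵ.
Take K = (7/5)/ϵ. If y > K then |(4y + 1)/(5y + 10) − (4/5)| < (7/5)/y < ϵ.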